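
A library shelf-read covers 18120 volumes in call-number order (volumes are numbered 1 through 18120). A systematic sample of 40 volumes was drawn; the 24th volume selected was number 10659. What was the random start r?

k = 18120/40 = 453
r = 10659 − (24−1)×453 = 10659 − 10419 = 240

240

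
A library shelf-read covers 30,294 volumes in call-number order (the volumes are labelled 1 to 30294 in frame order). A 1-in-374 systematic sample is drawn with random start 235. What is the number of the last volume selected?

30155

k = 374
81st selection = r + (81−1)·k = 235 + 80×374 = 235 + 29920 = 30155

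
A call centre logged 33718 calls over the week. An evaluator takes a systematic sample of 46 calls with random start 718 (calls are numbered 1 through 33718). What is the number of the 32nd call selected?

23441

k = 33718/46 = 733
32nd selection = r + (32−1)·k = 718 + 31×733 = 718 + 22723 = 23441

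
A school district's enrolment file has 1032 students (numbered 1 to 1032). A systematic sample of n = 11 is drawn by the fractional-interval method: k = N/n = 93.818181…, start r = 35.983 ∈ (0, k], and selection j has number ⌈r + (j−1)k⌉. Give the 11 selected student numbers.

36, 130, 224, 318, 412, 506, 599, 693, 787, 881, 975

j=1: r + 0k = 35.983 → ⌈·⌉ = 36
j=2: r + 1k = 129.801181… → ⌈·⌉ = 130
j=3: r + 2k = 223.619363… → ⌈·⌉ = 224
j=4: r + 3k = 317.437545… → ⌈·⌉ = 318
j=5: r + 4k = 411.255727… → ⌈·⌉ = 412
j=6: r + 5k = 505.073909… → ⌈·⌉ = 506
j=7: r + 6k = 598.892090… → ⌈·⌉ = 599
j=8: r + 7k = 692.710272… → ⌈·⌉ = 693
j=9: r + 8k = 786.528454… → ⌈·⌉ = 787
j=10: r + 9k = 880.346636… → ⌈·⌉ = 881
j=11: r + 10k = 974.164818… → ⌈·⌉ = 975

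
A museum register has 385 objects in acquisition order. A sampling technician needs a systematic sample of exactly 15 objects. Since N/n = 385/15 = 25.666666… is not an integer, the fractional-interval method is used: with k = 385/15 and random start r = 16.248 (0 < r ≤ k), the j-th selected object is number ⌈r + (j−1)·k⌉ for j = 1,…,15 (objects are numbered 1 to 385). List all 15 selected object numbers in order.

j=1: r + 0k = 16.248 → ⌈·⌉ = 17
j=2: r + 1k = 41.914666… → ⌈·⌉ = 42
j=3: r + 2k = 67.581333… → ⌈·⌉ = 68
j=4: r + 3k = 93.248 → ⌈·⌉ = 94
j=5: r + 4k = 118.914666… → ⌈·⌉ = 119
j=6: r + 5k = 144.581333… → ⌈·⌉ = 145
j=7: r + 6k = 170.248 → ⌈·⌉ = 171
j=8: r + 7k = 195.914666… → ⌈·⌉ = 196
j=9: r + 8k = 221.581333… → ⌈·⌉ = 222
j=10: r + 9k = 247.248 → ⌈·⌉ = 248
j=11: r + 10k = 272.914666… → ⌈·⌉ = 273
j=12: r + 11k = 298.581333… → ⌈·⌉ = 299
j=13: r + 12k = 324.248 → ⌈·⌉ = 325
j=14: r + 13k = 349.914666… → ⌈·⌉ = 350
j=15: r + 14k = 375.581333… → ⌈·⌉ = 376

17, 42, 68, 94, 119, 145, 171, 196, 222, 248, 273, 299, 325, 350, 376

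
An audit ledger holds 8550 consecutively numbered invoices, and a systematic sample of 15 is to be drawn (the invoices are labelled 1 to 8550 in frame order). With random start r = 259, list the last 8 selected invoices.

4249, 4819, 5389, 5959, 6529, 7099, 7669, 8239

k = N/n = 8550/15 = 570
8th selection = 259 + 7×570 = 4249
9th: 4249 + 570 = 4819
10th: 4819 + 570 = 5389
11th: 5389 + 570 = 5959
12th: 5959 + 570 = 6529
13th: 6529 + 570 = 7099
14th: 7099 + 570 = 7669
15th: 7669 + 570 = 8239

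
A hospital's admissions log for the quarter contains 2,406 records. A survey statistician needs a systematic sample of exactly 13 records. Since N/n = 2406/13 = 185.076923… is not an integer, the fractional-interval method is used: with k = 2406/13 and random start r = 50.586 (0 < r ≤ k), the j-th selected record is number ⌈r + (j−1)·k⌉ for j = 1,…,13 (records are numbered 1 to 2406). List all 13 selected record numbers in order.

j=1: r + 0k = 50.586 → ⌈·⌉ = 51
j=2: r + 1k = 235.662923… → ⌈·⌉ = 236
j=3: r + 2k = 420.739846… → ⌈·⌉ = 421
j=4: r + 3k = 605.816769… → ⌈·⌉ = 606
j=5: r + 4k = 790.893692… → ⌈·⌉ = 791
j=6: r + 5k = 975.970615… → ⌈·⌉ = 976
j=7: r + 6k = 1161.047538… → ⌈·⌉ = 1162
j=8: r + 7k = 1346.124461… → ⌈·⌉ = 1347
j=9: r + 8k = 1531.201384… → ⌈·⌉ = 1532
j=10: r + 9k = 1716.278307… → ⌈·⌉ = 1717
j=11: r + 10k = 1901.355230… → ⌈·⌉ = 1902
j=12: r + 11k = 2086.432153… → ⌈·⌉ = 2087
j=13: r + 12k = 2271.509076… → ⌈·⌉ = 2272

51, 236, 421, 606, 791, 976, 1162, 1347, 1532, 1717, 1902, 2087, 2272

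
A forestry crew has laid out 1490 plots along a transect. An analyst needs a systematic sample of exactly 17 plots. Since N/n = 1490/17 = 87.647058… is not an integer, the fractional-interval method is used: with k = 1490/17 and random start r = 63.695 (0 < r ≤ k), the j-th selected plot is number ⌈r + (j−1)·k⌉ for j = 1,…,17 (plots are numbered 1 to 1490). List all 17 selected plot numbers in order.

j=1: r + 0k = 63.695 → ⌈·⌉ = 64
j=2: r + 1k = 151.342058… → ⌈·⌉ = 152
j=3: r + 2k = 238.989117… → ⌈·⌉ = 239
j=4: r + 3k = 326.636176… → ⌈·⌉ = 327
j=5: r + 4k = 414.283235… → ⌈·⌉ = 415
j=6: r + 5k = 501.930294… → ⌈·⌉ = 502
j=7: r + 6k = 589.577352… → ⌈·⌉ = 590
j=8: r + 7k = 677.224411… → ⌈·⌉ = 678
j=9: r + 8k = 764.871470… → ⌈·⌉ = 765
j=10: r + 9k = 852.518529… → ⌈·⌉ = 853
j=11: r + 10k = 940.165588… → ⌈·⌉ = 941
j=12: r + 11k = 1027.812647… → ⌈·⌉ = 1028
j=13: r + 12k = 1115.459705… → ⌈·⌉ = 1116
j=14: r + 13k = 1203.106764… → ⌈·⌉ = 1204
j=15: r + 14k = 1290.753823… → ⌈·⌉ = 1291
j=16: r + 15k = 1378.400882… → ⌈·⌉ = 1379
j=17: r + 16k = 1466.047941… → ⌈·⌉ = 1467

64, 152, 239, 327, 415, 502, 590, 678, 765, 853, 941, 1028, 1116, 1204, 1291, 1379, 1467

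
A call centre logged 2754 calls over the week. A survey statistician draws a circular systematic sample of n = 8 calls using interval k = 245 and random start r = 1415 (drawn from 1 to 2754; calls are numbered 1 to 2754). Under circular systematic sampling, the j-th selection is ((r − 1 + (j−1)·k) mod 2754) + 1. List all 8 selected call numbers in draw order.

Selection 1: 1415
Selection 2: 1415 + 245 = 1660
Selection 3: 1660 + 245 = 1905
Selection 4: 1905 + 245 = 2150
Selection 5: 2150 + 245 = 2395
Selection 6: 2395 + 245 = 2640
Selection 7: 2640 + 245 = 2885 → 2885 − 2754 = 131
Selection 8: 131 + 245 = 376

1415, 1660, 1905, 2150, 2395, 2640, 131, 376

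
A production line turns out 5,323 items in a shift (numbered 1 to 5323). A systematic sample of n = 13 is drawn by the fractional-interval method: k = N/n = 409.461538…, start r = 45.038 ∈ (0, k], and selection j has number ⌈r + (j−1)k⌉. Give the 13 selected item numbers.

j=1: r + 0k = 45.038 → ⌈·⌉ = 46
j=2: r + 1k = 454.499538… → ⌈·⌉ = 455
j=3: r + 2k = 863.961076… → ⌈·⌉ = 864
j=4: r + 3k = 1273.422615… → ⌈·⌉ = 1274
j=5: r + 4k = 1682.884153… → ⌈·⌉ = 1683
j=6: r + 5k = 2092.345692… → ⌈·⌉ = 2093
j=7: r + 6k = 2501.807230… → ⌈·⌉ = 2502
j=8: r + 7k = 2911.268769… → ⌈·⌉ = 2912
j=9: r + 8k = 3320.730307… → ⌈·⌉ = 3321
j=10: r + 9k = 3730.191846… → ⌈·⌉ = 3731
j=11: r + 10k = 4139.653384… → ⌈·⌉ = 4140
j=12: r + 11k = 4549.114923… → ⌈·⌉ = 4550
j=13: r + 12k = 4958.576461… → ⌈·⌉ = 4959

46, 455, 864, 1274, 1683, 2093, 2502, 2912, 3321, 3731, 4140, 4550, 4959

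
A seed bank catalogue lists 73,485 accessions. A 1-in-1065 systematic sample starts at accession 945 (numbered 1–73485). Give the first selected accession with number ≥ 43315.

k = 1065
Steps past start: ⌈(43315 − 945)/1065⌉ = ⌈42370/1065⌉ = 40
Selected accession: 945 + 40×1065 = 43545

43545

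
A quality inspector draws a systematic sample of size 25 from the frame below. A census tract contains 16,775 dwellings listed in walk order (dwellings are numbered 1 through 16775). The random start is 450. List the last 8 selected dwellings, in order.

11857, 12528, 13199, 13870, 14541, 15212, 15883, 16554

k = N/n = 16775/25 = 671
18th selection = 450 + 17×671 = 11857
19th: 11857 + 671 = 12528
20th: 12528 + 671 = 13199
21st: 13199 + 671 = 13870
22nd: 13870 + 671 = 14541
23rd: 14541 + 671 = 15212
24th: 15212 + 671 = 15883
25th: 15883 + 671 = 16554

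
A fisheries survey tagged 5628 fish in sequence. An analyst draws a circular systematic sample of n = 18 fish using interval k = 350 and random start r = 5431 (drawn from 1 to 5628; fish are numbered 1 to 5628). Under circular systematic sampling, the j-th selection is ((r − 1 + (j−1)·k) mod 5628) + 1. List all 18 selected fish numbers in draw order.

5431, 153, 503, 853, 1203, 1553, 1903, 2253, 2603, 2953, 3303, 3653, 4003, 4353, 4703, 5053, 5403, 125

Selection 1: 5431
Selection 2: 5431 + 350 = 5781 → 5781 − 5628 = 153
Selection 3: 153 + 350 = 503
Selection 4: 503 + 350 = 853
Selection 5: 853 + 350 = 1203
Selection 6: 1203 + 350 = 1553
Selection 7: 1553 + 350 = 1903
Selection 8: 1903 + 350 = 2253
Selection 9: 2253 + 350 = 2603
Selection 10: 2603 + 350 = 2953
Selection 11: 2953 + 350 = 3303
Selection 12: 3303 + 350 = 3653
Selection 13: 3653 + 350 = 4003
Selection 14: 4003 + 350 = 4353
Selection 15: 4353 + 350 = 4703
Selection 16: 4703 + 350 = 5053
Selection 17: 5053 + 350 = 5403
Selection 18: 5403 + 350 = 5753 → 5753 − 5628 = 125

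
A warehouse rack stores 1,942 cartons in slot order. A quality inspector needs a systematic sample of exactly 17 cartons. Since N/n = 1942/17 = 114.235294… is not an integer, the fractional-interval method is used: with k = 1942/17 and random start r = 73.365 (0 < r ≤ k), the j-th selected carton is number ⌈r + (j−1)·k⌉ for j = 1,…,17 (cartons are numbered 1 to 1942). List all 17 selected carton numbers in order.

74, 188, 302, 417, 531, 645, 759, 874, 988, 1102, 1216, 1330, 1445, 1559, 1673, 1787, 1902

j=1: r + 0k = 73.365 → ⌈·⌉ = 74
j=2: r + 1k = 187.600294… → ⌈·⌉ = 188
j=3: r + 2k = 301.835588… → ⌈·⌉ = 302
j=4: r + 3k = 416.070882… → ⌈·⌉ = 417
j=5: r + 4k = 530.306176… → ⌈·⌉ = 531
j=6: r + 5k = 644.541470… → ⌈·⌉ = 645
j=7: r + 6k = 758.776764… → ⌈·⌉ = 759
j=8: r + 7k = 873.012058… → ⌈·⌉ = 874
j=9: r + 8k = 987.247352… → ⌈·⌉ = 988
j=10: r + 9k = 1101.482647… → ⌈·⌉ = 1102
j=11: r + 10k = 1215.717941… → ⌈·⌉ = 1216
j=12: r + 11k = 1329.953235… → ⌈·⌉ = 1330
j=13: r + 12k = 1444.188529… → ⌈·⌉ = 1445
j=14: r + 13k = 1558.423823… → ⌈·⌉ = 1559
j=15: r + 14k = 1672.659117… → ⌈·⌉ = 1673
j=16: r + 15k = 1786.894411… → ⌈·⌉ = 1787
j=17: r + 16k = 1901.129705… → ⌈·⌉ = 1902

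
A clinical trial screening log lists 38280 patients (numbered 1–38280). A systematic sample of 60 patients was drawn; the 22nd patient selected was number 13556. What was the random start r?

k = 38280/60 = 638
r = 13556 − (22−1)×638 = 13556 − 13398 = 158

158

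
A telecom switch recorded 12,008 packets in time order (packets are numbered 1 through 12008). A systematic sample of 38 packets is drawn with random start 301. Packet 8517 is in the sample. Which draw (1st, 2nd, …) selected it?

k = 12008/38 = 316
position = (8517 − 301)/316 + 1 = 8216/316 + 1 = 26 + 1 = 27

27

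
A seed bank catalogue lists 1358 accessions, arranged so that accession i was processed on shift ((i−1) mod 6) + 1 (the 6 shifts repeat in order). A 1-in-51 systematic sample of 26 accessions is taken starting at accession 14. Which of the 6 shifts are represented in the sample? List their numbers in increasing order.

Consecutive selections differ by k = 51, so their shift numbers differ by 51 mod 6 = 3.
gcd(51, 6) = 3, so the sample visits 6/3 = 2 distinct residues mod 6.
Start 14 is shift 2; the shifts hit are 2, 5.

2, 5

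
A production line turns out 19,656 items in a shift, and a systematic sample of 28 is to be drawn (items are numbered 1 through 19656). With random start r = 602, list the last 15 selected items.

k = N/n = 19656/28 = 702
14th selection = 602 + 13×702 = 9728
15th: 9728 + 702 = 10430
16th: 10430 + 702 = 11132
17th: 11132 + 702 = 11834
18th: 11834 + 702 = 12536
19th: 12536 + 702 = 13238
20th: 13238 + 702 = 13940
21st: 13940 + 702 = 14642
22nd: 14642 + 702 = 15344
23rd: 15344 + 702 = 16046
24th: 16046 + 702 = 16748
25th: 16748 + 702 = 17450
26th: 17450 + 702 = 18152
27th: 18152 + 702 = 18854
28th: 18854 + 702 = 19556

9728, 10430, 11132, 11834, 12536, 13238, 13940, 14642, 15344, 16046, 16748, 17450, 18152, 18854, 19556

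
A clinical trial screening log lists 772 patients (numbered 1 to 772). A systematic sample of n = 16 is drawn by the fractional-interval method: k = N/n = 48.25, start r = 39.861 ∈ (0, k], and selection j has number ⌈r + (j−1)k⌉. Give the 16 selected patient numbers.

j=1: r + 0k = 39.861 → ⌈·⌉ = 40
j=2: r + 1k = 88.111 → ⌈·⌉ = 89
j=3: r + 2k = 136.361 → ⌈·⌉ = 137
j=4: r + 3k = 184.611 → ⌈·⌉ = 185
j=5: r + 4k = 232.861 → ⌈·⌉ = 233
j=6: r + 5k = 281.111 → ⌈·⌉ = 282
j=7: r + 6k = 329.361 → ⌈·⌉ = 330
j=8: r + 7k = 377.611 → ⌈·⌉ = 378
j=9: r + 8k = 425.861 → ⌈·⌉ = 426
j=10: r + 9k = 474.111 → ⌈·⌉ = 475
j=11: r + 10k = 522.361 → ⌈·⌉ = 523
j=12: r + 11k = 570.611 → ⌈·⌉ = 571
j=13: r + 12k = 618.861 → ⌈·⌉ = 619
j=14: r + 13k = 667.111 → ⌈·⌉ = 668
j=15: r + 14k = 715.361 → ⌈·⌉ = 716
j=16: r + 15k = 763.611 → ⌈·⌉ = 764

40, 89, 137, 185, 233, 282, 330, 378, 426, 475, 523, 571, 619, 668, 716, 764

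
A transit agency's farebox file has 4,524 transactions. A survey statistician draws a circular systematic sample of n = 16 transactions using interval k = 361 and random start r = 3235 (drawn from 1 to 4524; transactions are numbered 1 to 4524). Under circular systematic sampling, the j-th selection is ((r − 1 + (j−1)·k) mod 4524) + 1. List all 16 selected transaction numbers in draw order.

Selection 1: 3235
Selection 2: 3235 + 361 = 3596
Selection 3: 3596 + 361 = 3957
Selection 4: 3957 + 361 = 4318
Selection 5: 4318 + 361 = 4679 → 4679 − 4524 = 155
Selection 6: 155 + 361 = 516
Selection 7: 516 + 361 = 877
Selection 8: 877 + 361 = 1238
Selection 9: 1238 + 361 = 1599
Selection 10: 1599 + 361 = 1960
Selection 11: 1960 + 361 = 2321
Selection 12: 2321 + 361 = 2682
Selection 13: 2682 + 361 = 3043
Selection 14: 3043 + 361 = 3404
Selection 15: 3404 + 361 = 3765
Selection 16: 3765 + 361 = 4126

3235, 3596, 3957, 4318, 155, 516, 877, 1238, 1599, 1960, 2321, 2682, 3043, 3404, 3765, 4126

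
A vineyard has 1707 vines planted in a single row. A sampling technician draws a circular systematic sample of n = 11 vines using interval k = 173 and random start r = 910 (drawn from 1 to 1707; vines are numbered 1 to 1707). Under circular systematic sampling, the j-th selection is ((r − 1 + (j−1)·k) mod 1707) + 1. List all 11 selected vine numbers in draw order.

910, 1083, 1256, 1429, 1602, 68, 241, 414, 587, 760, 933

Selection 1: 910
Selection 2: 910 + 173 = 1083
Selection 3: 1083 + 173 = 1256
Selection 4: 1256 + 173 = 1429
Selection 5: 1429 + 173 = 1602
Selection 6: 1602 + 173 = 1775 → 1775 − 1707 = 68
Selection 7: 68 + 173 = 241
Selection 8: 241 + 173 = 414
Selection 9: 414 + 173 = 587
Selection 10: 587 + 173 = 760
Selection 11: 760 + 173 = 933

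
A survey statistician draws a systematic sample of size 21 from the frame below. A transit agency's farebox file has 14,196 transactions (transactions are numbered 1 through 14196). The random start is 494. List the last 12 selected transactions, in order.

6578, 7254, 7930, 8606, 9282, 9958, 10634, 11310, 11986, 12662, 13338, 14014

k = N/n = 14196/21 = 676
10th selection = 494 + 9×676 = 6578
11th: 6578 + 676 = 7254
12th: 7254 + 676 = 7930
13th: 7930 + 676 = 8606
14th: 8606 + 676 = 9282
15th: 9282 + 676 = 9958
16th: 9958 + 676 = 10634
17th: 10634 + 676 = 11310
18th: 11310 + 676 = 11986
19th: 11986 + 676 = 12662
20th: 12662 + 676 = 13338
21st: 13338 + 676 = 14014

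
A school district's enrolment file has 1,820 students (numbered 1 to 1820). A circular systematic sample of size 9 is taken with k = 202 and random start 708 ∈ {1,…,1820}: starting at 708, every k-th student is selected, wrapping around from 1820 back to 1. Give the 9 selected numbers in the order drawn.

708, 910, 1112, 1314, 1516, 1718, 100, 302, 504

Selection 1: 708
Selection 2: 708 + 202 = 910
Selection 3: 910 + 202 = 1112
Selection 4: 1112 + 202 = 1314
Selection 5: 1314 + 202 = 1516
Selection 6: 1516 + 202 = 1718
Selection 7: 1718 + 202 = 1920 → 1920 − 1820 = 100
Selection 8: 100 + 202 = 302
Selection 9: 302 + 202 = 504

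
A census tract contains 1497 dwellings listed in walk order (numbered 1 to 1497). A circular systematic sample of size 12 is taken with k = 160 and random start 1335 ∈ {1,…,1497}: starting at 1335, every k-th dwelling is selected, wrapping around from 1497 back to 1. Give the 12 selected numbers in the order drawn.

1335, 1495, 158, 318, 478, 638, 798, 958, 1118, 1278, 1438, 101

Selection 1: 1335
Selection 2: 1335 + 160 = 1495
Selection 3: 1495 + 160 = 1655 → 1655 − 1497 = 158
Selection 4: 158 + 160 = 318
Selection 5: 318 + 160 = 478
Selection 6: 478 + 160 = 638
Selection 7: 638 + 160 = 798
Selection 8: 798 + 160 = 958
Selection 9: 958 + 160 = 1118
Selection 10: 1118 + 160 = 1278
Selection 11: 1278 + 160 = 1438
Selection 12: 1438 + 160 = 1598 → 1598 − 1497 = 101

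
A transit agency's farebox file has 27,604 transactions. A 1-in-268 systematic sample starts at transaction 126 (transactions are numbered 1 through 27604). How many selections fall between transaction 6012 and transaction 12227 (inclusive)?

k = 268
First selection ≥ 6012: 126 + ⌈(6012−126)/268⌉·268 = 126 + 22×268 = 6022
Last selection ≤ 12227: 126 + ⌊(12227−126)/268⌋·268 = 126 + 45×268 = 12186
Count = 45 − 22 + 1 = 24

24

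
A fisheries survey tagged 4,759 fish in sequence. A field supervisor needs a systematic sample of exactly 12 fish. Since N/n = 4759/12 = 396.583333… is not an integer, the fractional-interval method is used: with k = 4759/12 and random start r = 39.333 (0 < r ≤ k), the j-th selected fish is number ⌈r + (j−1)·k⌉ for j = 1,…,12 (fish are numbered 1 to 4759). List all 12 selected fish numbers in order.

40, 436, 833, 1230, 1626, 2023, 2419, 2816, 3212, 3609, 4006, 4402

j=1: r + 0k = 39.333 → ⌈·⌉ = 40
j=2: r + 1k = 435.916333… → ⌈·⌉ = 436
j=3: r + 2k = 832.499666… → ⌈·⌉ = 833
j=4: r + 3k = 1229.083 → ⌈·⌉ = 1230
j=5: r + 4k = 1625.666333… → ⌈·⌉ = 1626
j=6: r + 5k = 2022.249666… → ⌈·⌉ = 2023
j=7: r + 6k = 2418.833 → ⌈·⌉ = 2419
j=8: r + 7k = 2815.416333… → ⌈·⌉ = 2816
j=9: r + 8k = 3211.999666… → ⌈·⌉ = 3212
j=10: r + 9k = 3608.583 → ⌈·⌉ = 3609
j=11: r + 10k = 4005.166333… → ⌈·⌉ = 4006
j=12: r + 11k = 4401.749666… → ⌈·⌉ = 4402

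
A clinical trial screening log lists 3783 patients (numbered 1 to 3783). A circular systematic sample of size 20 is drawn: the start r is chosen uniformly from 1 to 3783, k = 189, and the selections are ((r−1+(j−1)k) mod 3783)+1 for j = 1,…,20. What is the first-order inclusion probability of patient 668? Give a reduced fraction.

20/3783

For each position j, as r ranges over 1…3783 the j-th selection hits every patient exactly once, so patient 668 is selected for exactly 20 of the 3783 starts.
Inclusion probability = 20/3783.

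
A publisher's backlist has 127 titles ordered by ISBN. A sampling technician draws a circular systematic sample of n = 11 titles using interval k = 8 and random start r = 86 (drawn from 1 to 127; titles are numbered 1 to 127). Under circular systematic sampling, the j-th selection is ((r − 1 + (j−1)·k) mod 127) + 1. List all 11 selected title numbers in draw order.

Selection 1: 86
Selection 2: 86 + 8 = 94
Selection 3: 94 + 8 = 102
Selection 4: 102 + 8 = 110
Selection 5: 110 + 8 = 118
Selection 6: 118 + 8 = 126
Selection 7: 126 + 8 = 134 → 134 − 127 = 7
Selection 8: 7 + 8 = 15
Selection 9: 15 + 8 = 23
Selection 10: 23 + 8 = 31
Selection 11: 31 + 8 = 39

86, 94, 102, 110, 118, 126, 7, 15, 23, 31, 39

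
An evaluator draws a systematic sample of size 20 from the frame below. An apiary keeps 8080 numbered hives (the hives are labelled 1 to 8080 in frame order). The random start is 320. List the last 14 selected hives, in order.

k = N/n = 8080/20 = 404
7th selection = 320 + 6×404 = 2744
8th: 2744 + 404 = 3148
9th: 3148 + 404 = 3552
10th: 3552 + 404 = 3956
11th: 3956 + 404 = 4360
12th: 4360 + 404 = 4764
13th: 4764 + 404 = 5168
14th: 5168 + 404 = 5572
15th: 5572 + 404 = 5976
16th: 5976 + 404 = 6380
17th: 6380 + 404 = 6784
18th: 6784 + 404 = 7188
19th: 7188 + 404 = 7592
20th: 7592 + 404 = 7996

2744, 3148, 3552, 3956, 4360, 4764, 5168, 5572, 5976, 6380, 6784, 7188, 7592, 7996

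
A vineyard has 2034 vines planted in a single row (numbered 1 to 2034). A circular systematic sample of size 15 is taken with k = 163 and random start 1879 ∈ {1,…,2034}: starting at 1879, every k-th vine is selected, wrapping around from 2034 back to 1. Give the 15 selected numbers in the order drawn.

1879, 8, 171, 334, 497, 660, 823, 986, 1149, 1312, 1475, 1638, 1801, 1964, 93

Selection 1: 1879
Selection 2: 1879 + 163 = 2042 → 2042 − 2034 = 8
Selection 3: 8 + 163 = 171
Selection 4: 171 + 163 = 334
Selection 5: 334 + 163 = 497
Selection 6: 497 + 163 = 660
Selection 7: 660 + 163 = 823
Selection 8: 823 + 163 = 986
Selection 9: 986 + 163 = 1149
Selection 10: 1149 + 163 = 1312
Selection 11: 1312 + 163 = 1475
Selection 12: 1475 + 163 = 1638
Selection 13: 1638 + 163 = 1801
Selection 14: 1801 + 163 = 1964
Selection 15: 1964 + 163 = 2127 → 2127 − 2034 = 93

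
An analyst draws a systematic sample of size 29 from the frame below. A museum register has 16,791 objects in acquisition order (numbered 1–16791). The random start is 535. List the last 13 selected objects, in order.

9799, 10378, 10957, 11536, 12115, 12694, 13273, 13852, 14431, 15010, 15589, 16168, 16747

k = N/n = 16791/29 = 579
17th selection = 535 + 16×579 = 9799
18th: 9799 + 579 = 10378
19th: 10378 + 579 = 10957
20th: 10957 + 579 = 11536
21st: 11536 + 579 = 12115
22nd: 12115 + 579 = 12694
23rd: 12694 + 579 = 13273
24th: 13273 + 579 = 13852
25th: 13852 + 579 = 14431
26th: 14431 + 579 = 15010
27th: 15010 + 579 = 15589
28th: 15589 + 579 = 16168
29th: 16168 + 579 = 16747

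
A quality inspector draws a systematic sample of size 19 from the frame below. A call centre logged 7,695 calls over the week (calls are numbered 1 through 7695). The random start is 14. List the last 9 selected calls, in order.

4064, 4469, 4874, 5279, 5684, 6089, 6494, 6899, 7304

k = N/n = 7695/19 = 405
11th selection = 14 + 10×405 = 4064
12th: 4064 + 405 = 4469
13th: 4469 + 405 = 4874
14th: 4874 + 405 = 5279
15th: 5279 + 405 = 5684
16th: 5684 + 405 = 6089
17th: 6089 + 405 = 6494
18th: 6494 + 405 = 6899
19th: 6899 + 405 = 7304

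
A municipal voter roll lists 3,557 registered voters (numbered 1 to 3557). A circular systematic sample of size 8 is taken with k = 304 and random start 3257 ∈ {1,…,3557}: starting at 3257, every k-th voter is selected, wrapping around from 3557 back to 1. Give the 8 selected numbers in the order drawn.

Selection 1: 3257
Selection 2: 3257 + 304 = 3561 → 3561 − 3557 = 4
Selection 3: 4 + 304 = 308
Selection 4: 308 + 304 = 612
Selection 5: 612 + 304 = 916
Selection 6: 916 + 304 = 1220
Selection 7: 1220 + 304 = 1524
Selection 8: 1524 + 304 = 1828

3257, 4, 308, 612, 916, 1220, 1524, 1828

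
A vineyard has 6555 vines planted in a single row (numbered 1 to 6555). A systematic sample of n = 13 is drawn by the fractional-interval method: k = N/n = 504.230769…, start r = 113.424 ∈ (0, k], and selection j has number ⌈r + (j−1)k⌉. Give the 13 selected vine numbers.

114, 618, 1122, 1627, 2131, 2635, 3139, 3644, 4148, 4652, 5156, 5660, 6165

j=1: r + 0k = 113.424 → ⌈·⌉ = 114
j=2: r + 1k = 617.654769… → ⌈·⌉ = 618
j=3: r + 2k = 1121.885538… → ⌈·⌉ = 1122
j=4: r + 3k = 1626.116307… → ⌈·⌉ = 1627
j=5: r + 4k = 2130.347076… → ⌈·⌉ = 2131
j=6: r + 5k = 2634.577846… → ⌈·⌉ = 2635
j=7: r + 6k = 3138.808615… → ⌈·⌉ = 3139
j=8: r + 7k = 3643.039384… → ⌈·⌉ = 3644
j=9: r + 8k = 4147.270153… → ⌈·⌉ = 4148
j=10: r + 9k = 4651.500923… → ⌈·⌉ = 4652
j=11: r + 10k = 5155.731692… → ⌈·⌉ = 5156
j=12: r + 11k = 5659.962461… → ⌈·⌉ = 5660
j=13: r + 12k = 6164.193230… → ⌈·⌉ = 6165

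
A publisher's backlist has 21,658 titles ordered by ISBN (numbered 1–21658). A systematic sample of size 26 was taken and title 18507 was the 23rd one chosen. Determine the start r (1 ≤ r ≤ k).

k = 21658/26 = 833
r = 18507 − (23−1)×833 = 18507 − 18326 = 181

181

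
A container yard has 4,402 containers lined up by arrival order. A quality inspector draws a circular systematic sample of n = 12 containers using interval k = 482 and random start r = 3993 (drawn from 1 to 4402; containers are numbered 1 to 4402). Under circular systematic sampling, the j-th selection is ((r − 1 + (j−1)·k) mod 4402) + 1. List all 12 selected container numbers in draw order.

Selection 1: 3993
Selection 2: 3993 + 482 = 4475 → 4475 − 4402 = 73
Selection 3: 73 + 482 = 555
Selection 4: 555 + 482 = 1037
Selection 5: 1037 + 482 = 1519
Selection 6: 1519 + 482 = 2001
Selection 7: 2001 + 482 = 2483
Selection 8: 2483 + 482 = 2965
Selection 9: 2965 + 482 = 3447
Selection 10: 3447 + 482 = 3929
Selection 11: 3929 + 482 = 4411 → 4411 − 4402 = 9
Selection 12: 9 + 482 = 491

3993, 73, 555, 1037, 1519, 2001, 2483, 2965, 3447, 3929, 9, 491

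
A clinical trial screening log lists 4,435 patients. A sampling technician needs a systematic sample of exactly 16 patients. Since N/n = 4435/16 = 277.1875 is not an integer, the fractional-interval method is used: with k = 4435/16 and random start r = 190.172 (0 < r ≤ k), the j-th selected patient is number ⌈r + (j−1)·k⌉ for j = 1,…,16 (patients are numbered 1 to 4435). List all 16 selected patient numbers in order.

191, 468, 745, 1022, 1299, 1577, 1854, 2131, 2408, 2685, 2963, 3240, 3517, 3794, 4071, 4348

j=1: r + 0k = 190.172 → ⌈·⌉ = 191
j=2: r + 1k = 467.3595 → ⌈·⌉ = 468
j=3: r + 2k = 744.547 → ⌈·⌉ = 745
j=4: r + 3k = 1021.7345 → ⌈·⌉ = 1022
j=5: r + 4k = 1298.922 → ⌈·⌉ = 1299
j=6: r + 5k = 1576.1095 → ⌈·⌉ = 1577
j=7: r + 6k = 1853.297 → ⌈·⌉ = 1854
j=8: r + 7k = 2130.4845 → ⌈·⌉ = 2131
j=9: r + 8k = 2407.672 → ⌈·⌉ = 2408
j=10: r + 9k = 2684.8595 → ⌈·⌉ = 2685
j=11: r + 10k = 2962.047 → ⌈·⌉ = 2963
j=12: r + 11k = 3239.2345 → ⌈·⌉ = 3240
j=13: r + 12k = 3516.422 → ⌈·⌉ = 3517
j=14: r + 13k = 3793.6095 → ⌈·⌉ = 3794
j=15: r + 14k = 4070.797 → ⌈·⌉ = 4071
j=16: r + 15k = 4347.9845 → ⌈·⌉ = 4348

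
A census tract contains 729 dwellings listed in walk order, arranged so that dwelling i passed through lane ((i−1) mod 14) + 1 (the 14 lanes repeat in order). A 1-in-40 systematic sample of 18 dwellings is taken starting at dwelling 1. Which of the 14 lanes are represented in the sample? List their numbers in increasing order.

1, 3, 5, 7, 9, 11, 13

Consecutive selections differ by k = 40, so their lane numbers differ by 40 mod 14 = 12.
gcd(40, 14) = 2, so the sample visits 14/2 = 7 distinct residues mod 14.
Start 1 is lane 1; the lanes hit are 1, 3, 5, 7, 9, 11, 13.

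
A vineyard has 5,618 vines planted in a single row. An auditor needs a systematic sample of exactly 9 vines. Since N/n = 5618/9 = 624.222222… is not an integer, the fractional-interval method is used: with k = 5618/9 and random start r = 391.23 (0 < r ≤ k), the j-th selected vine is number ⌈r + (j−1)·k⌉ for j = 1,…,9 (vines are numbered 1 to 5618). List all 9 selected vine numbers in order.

392, 1016, 1640, 2264, 2889, 3513, 4137, 4761, 5386

j=1: r + 0k = 391.23 → ⌈·⌉ = 392
j=2: r + 1k = 1015.452222… → ⌈·⌉ = 1016
j=3: r + 2k = 1639.674444… → ⌈·⌉ = 1640
j=4: r + 3k = 2263.896666… → ⌈·⌉ = 2264
j=5: r + 4k = 2888.118888… → ⌈·⌉ = 2889
j=6: r + 5k = 3512.341111… → ⌈·⌉ = 3513
j=7: r + 6k = 4136.563333… → ⌈·⌉ = 4137
j=8: r + 7k = 4760.785555… → ⌈·⌉ = 4761
j=9: r + 8k = 5385.007777… → ⌈·⌉ = 5386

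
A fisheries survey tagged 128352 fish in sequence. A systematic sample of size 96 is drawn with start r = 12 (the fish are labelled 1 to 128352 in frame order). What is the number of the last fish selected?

k = 128352/96 = 1337
96th selection = r + (96−1)·k = 12 + 95×1337 = 12 + 127015 = 127027

127027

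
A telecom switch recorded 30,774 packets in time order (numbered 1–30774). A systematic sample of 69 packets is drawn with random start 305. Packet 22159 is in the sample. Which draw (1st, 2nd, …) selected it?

50

k = 30774/69 = 446
position = (22159 − 305)/446 + 1 = 21854/446 + 1 = 49 + 1 = 50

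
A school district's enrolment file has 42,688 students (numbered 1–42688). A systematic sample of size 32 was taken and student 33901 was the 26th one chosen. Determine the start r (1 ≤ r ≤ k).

551

k = 42688/32 = 1334
r = 33901 − (26−1)×1334 = 33901 − 33350 = 551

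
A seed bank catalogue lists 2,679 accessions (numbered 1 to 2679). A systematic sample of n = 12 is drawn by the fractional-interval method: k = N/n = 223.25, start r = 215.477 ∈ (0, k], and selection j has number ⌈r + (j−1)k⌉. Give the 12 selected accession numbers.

j=1: r + 0k = 215.477 → ⌈·⌉ = 216
j=2: r + 1k = 438.727 → ⌈·⌉ = 439
j=3: r + 2k = 661.977 → ⌈·⌉ = 662
j=4: r + 3k = 885.227 → ⌈·⌉ = 886
j=5: r + 4k = 1108.477 → ⌈·⌉ = 1109
j=6: r + 5k = 1331.727 → ⌈·⌉ = 1332
j=7: r + 6k = 1554.977 → ⌈·⌉ = 1555
j=8: r + 7k = 1778.227 → ⌈·⌉ = 1779
j=9: r + 8k = 2001.477 → ⌈·⌉ = 2002
j=10: r + 9k = 2224.727 → ⌈·⌉ = 2225
j=11: r + 10k = 2447.977 → ⌈·⌉ = 2448
j=12: r + 11k = 2671.227 → ⌈·⌉ = 2672

216, 439, 662, 886, 1109, 1332, 1555, 1779, 2002, 2225, 2448, 2672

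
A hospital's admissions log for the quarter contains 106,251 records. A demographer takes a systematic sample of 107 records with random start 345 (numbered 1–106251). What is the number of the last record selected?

k = 106251/107 = 993
107th selection = r + (107−1)·k = 345 + 106×993 = 345 + 105258 = 105603

105603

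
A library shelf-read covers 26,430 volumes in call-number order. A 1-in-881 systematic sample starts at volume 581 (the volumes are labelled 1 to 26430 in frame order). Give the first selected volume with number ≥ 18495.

19082

k = 881
Steps past start: ⌈(18495 − 581)/881⌉ = ⌈17914/881⌉ = 21
Selected volume: 581 + 21×881 = 19082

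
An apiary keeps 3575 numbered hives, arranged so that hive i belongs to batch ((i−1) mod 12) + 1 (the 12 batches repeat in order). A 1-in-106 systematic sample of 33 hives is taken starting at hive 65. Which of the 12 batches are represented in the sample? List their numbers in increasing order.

1, 3, 5, 7, 9, 11

Consecutive selections differ by k = 106, so their batch numbers differ by 106 mod 12 = 10.
gcd(106, 12) = 2, so the sample visits 12/2 = 6 distinct residues mod 12.
Start 65 is batch 5; the batches hit are 1, 3, 5, 7, 9, 11.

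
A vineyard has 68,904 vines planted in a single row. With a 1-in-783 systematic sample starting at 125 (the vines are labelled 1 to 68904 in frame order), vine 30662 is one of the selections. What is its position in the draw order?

40

k = 783
position = (30662 − 125)/783 + 1 = 30537/783 + 1 = 39 + 1 = 40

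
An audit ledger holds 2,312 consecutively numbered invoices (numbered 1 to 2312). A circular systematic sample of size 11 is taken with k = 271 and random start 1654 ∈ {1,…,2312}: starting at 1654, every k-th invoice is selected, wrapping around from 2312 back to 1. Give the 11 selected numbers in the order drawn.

1654, 1925, 2196, 155, 426, 697, 968, 1239, 1510, 1781, 2052

Selection 1: 1654
Selection 2: 1654 + 271 = 1925
Selection 3: 1925 + 271 = 2196
Selection 4: 2196 + 271 = 2467 → 2467 − 2312 = 155
Selection 5: 155 + 271 = 426
Selection 6: 426 + 271 = 697
Selection 7: 697 + 271 = 968
Selection 8: 968 + 271 = 1239
Selection 9: 1239 + 271 = 1510
Selection 10: 1510 + 271 = 1781
Selection 11: 1781 + 271 = 2052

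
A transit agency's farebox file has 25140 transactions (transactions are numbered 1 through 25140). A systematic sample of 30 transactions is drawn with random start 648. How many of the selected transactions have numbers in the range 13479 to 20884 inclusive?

9

k = 25140/30 = 838
First selection ≥ 13479: 648 + ⌈(13479−648)/838⌉·838 = 648 + 16×838 = 14056
Last selection ≤ 20884: 648 + ⌊(20884−648)/838⌋·838 = 648 + 24×838 = 20760
Count = 24 − 16 + 1 = 9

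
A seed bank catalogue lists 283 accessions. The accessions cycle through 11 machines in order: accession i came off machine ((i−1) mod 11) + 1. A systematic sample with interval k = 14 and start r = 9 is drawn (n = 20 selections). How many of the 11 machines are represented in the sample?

11

Consecutive selections differ by k = 14, so their machine numbers differ by 14 mod 11 = 3.
gcd(14, 11) = 1, so the sample visits 11/1 = 11 distinct residues mod 11.
Start 9 is machine 9; the machines hit are 1, 2, 3, 4, 5, 6, 7, 8, 9, 10, 11.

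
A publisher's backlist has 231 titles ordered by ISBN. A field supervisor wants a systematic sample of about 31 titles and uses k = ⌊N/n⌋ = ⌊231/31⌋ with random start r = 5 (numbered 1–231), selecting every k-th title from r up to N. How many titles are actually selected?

33

k = ⌊231/31⌋ = 7
Achieved size = ⌊(231 − 5)/7⌋ + 1 = ⌊226/7⌋ + 1 = 32 + 1 = 33
(last selection: 5 + 32×7 = 229 ≤ 231; next would be 236 > 231)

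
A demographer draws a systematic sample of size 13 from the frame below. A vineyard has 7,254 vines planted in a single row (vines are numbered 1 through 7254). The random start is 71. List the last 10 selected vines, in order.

k = N/n = 7254/13 = 558
4th selection = 71 + 3×558 = 1745
5th: 1745 + 558 = 2303
6th: 2303 + 558 = 2861
7th: 2861 + 558 = 3419
8th: 3419 + 558 = 3977
9th: 3977 + 558 = 4535
10th: 4535 + 558 = 5093
11th: 5093 + 558 = 5651
12th: 5651 + 558 = 6209
13th: 6209 + 558 = 6767

1745, 2303, 2861, 3419, 3977, 4535, 5093, 5651, 6209, 6767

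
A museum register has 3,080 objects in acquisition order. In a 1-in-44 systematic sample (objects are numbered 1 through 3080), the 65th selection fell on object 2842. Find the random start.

26

k = 44
r = 2842 − (65−1)×44 = 2842 − 2816 = 26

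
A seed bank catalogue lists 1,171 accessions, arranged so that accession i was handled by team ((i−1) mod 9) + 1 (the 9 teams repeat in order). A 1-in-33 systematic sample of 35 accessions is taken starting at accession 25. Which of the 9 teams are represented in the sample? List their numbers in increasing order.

Consecutive selections differ by k = 33, so their team numbers differ by 33 mod 9 = 6.
gcd(33, 9) = 3, so the sample visits 9/3 = 3 distinct residues mod 9.
Start 25 is team 7; the teams hit are 1, 4, 7.

1, 4, 7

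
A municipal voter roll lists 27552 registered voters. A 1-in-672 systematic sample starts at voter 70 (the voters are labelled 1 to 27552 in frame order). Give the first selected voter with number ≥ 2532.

2758

k = 672
Steps past start: ⌈(2532 − 70)/672⌉ = ⌈2462/672⌉ = 4
Selected voter: 70 + 4×672 = 2758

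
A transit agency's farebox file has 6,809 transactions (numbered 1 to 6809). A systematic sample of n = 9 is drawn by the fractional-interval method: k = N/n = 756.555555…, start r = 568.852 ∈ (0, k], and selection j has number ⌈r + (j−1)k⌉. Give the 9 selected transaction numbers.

569, 1326, 2082, 2839, 3596, 4352, 5109, 5865, 6622

j=1: r + 0k = 568.852 → ⌈·⌉ = 569
j=2: r + 1k = 1325.407555… → ⌈·⌉ = 1326
j=3: r + 2k = 2081.963111… → ⌈·⌉ = 2082
j=4: r + 3k = 2838.518666… → ⌈·⌉ = 2839
j=5: r + 4k = 3595.074222… → ⌈·⌉ = 3596
j=6: r + 5k = 4351.629777… → ⌈·⌉ = 4352
j=7: r + 6k = 5108.185333… → ⌈·⌉ = 5109
j=8: r + 7k = 5864.740888… → ⌈·⌉ = 5865
j=9: r + 8k = 6621.296444… → ⌈·⌉ = 6622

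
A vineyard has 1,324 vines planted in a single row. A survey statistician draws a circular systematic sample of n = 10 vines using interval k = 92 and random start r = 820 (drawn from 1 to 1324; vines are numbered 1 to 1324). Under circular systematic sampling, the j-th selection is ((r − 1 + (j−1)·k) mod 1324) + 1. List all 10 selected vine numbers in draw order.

Selection 1: 820
Selection 2: 820 + 92 = 912
Selection 3: 912 + 92 = 1004
Selection 4: 1004 + 92 = 1096
Selection 5: 1096 + 92 = 1188
Selection 6: 1188 + 92 = 1280
Selection 7: 1280 + 92 = 1372 → 1372 − 1324 = 48
Selection 8: 48 + 92 = 140
Selection 9: 140 + 92 = 232
Selection 10: 232 + 92 = 324

820, 912, 1004, 1096, 1188, 1280, 48, 140, 232, 324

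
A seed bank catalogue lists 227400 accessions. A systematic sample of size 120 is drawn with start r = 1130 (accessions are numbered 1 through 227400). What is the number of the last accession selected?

k = 227400/120 = 1895
120th selection = r + (120−1)·k = 1130 + 119×1895 = 1130 + 225505 = 226635

226635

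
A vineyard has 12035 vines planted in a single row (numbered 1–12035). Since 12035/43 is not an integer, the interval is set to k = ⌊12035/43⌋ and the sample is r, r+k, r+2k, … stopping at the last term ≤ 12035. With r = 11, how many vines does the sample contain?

k = ⌊12035/43⌋ = 279
Achieved size = ⌊(12035 − 11)/279⌋ + 1 = ⌊12024/279⌋ + 1 = 43 + 1 = 44
(last selection: 11 + 43×279 = 12008 ≤ 12035; next would be 12287 > 12035)

44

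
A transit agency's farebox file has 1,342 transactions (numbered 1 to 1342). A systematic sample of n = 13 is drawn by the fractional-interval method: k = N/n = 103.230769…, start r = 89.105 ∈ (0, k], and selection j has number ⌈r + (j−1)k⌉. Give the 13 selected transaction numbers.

90, 193, 296, 399, 503, 606, 709, 812, 915, 1019, 1122, 1225, 1328

j=1: r + 0k = 89.105 → ⌈·⌉ = 90
j=2: r + 1k = 192.335769… → ⌈·⌉ = 193
j=3: r + 2k = 295.566538… → ⌈·⌉ = 296
j=4: r + 3k = 398.797307… → ⌈·⌉ = 399
j=5: r + 4k = 502.028076… → ⌈·⌉ = 503
j=6: r + 5k = 605.258846… → ⌈·⌉ = 606
j=7: r + 6k = 708.489615… → ⌈·⌉ = 709
j=8: r + 7k = 811.720384… → ⌈·⌉ = 812
j=9: r + 8k = 914.951153… → ⌈·⌉ = 915
j=10: r + 9k = 1018.181923… → ⌈·⌉ = 1019
j=11: r + 10k = 1121.412692… → ⌈·⌉ = 1122
j=12: r + 11k = 1224.643461… → ⌈·⌉ = 1225
j=13: r + 12k = 1327.874230… → ⌈·⌉ = 1328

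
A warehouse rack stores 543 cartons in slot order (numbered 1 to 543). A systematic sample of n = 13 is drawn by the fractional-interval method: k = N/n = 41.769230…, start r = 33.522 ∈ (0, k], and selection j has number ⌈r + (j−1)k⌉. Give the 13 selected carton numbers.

34, 76, 118, 159, 201, 243, 285, 326, 368, 410, 452, 493, 535

j=1: r + 0k = 33.522 → ⌈·⌉ = 34
j=2: r + 1k = 75.291230… → ⌈·⌉ = 76
j=3: r + 2k = 117.060461… → ⌈·⌉ = 118
j=4: r + 3k = 158.829692… → ⌈·⌉ = 159
j=5: r + 4k = 200.598923… → ⌈·⌉ = 201
j=6: r + 5k = 242.368153… → ⌈·⌉ = 243
j=7: r + 6k = 284.137384… → ⌈·⌉ = 285
j=8: r + 7k = 325.906615… → ⌈·⌉ = 326
j=9: r + 8k = 367.675846… → ⌈·⌉ = 368
j=10: r + 9k = 409.445076… → ⌈·⌉ = 410
j=11: r + 10k = 451.214307… → ⌈·⌉ = 452
j=12: r + 11k = 492.983538… → ⌈·⌉ = 493
j=13: r + 12k = 534.752769… → ⌈·⌉ = 535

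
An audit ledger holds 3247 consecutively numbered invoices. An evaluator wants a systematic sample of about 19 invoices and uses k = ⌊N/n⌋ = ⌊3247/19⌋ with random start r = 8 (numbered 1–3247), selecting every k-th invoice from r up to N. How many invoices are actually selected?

20

k = ⌊3247/19⌋ = 170
Achieved size = ⌊(3247 − 8)/170⌋ + 1 = ⌊3239/170⌋ + 1 = 19 + 1 = 20
(last selection: 8 + 19×170 = 3238 ≤ 3247; next would be 3408 > 3247)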